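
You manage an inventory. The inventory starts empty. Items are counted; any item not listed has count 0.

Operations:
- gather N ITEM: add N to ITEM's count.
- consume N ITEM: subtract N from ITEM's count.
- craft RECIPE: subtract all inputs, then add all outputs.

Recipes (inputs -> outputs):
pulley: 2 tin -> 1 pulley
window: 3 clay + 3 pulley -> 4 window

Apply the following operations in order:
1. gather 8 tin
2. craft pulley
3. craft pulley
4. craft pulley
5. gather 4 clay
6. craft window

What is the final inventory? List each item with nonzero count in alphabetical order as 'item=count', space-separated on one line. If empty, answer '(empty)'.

After 1 (gather 8 tin): tin=8
After 2 (craft pulley): pulley=1 tin=6
After 3 (craft pulley): pulley=2 tin=4
After 4 (craft pulley): pulley=3 tin=2
After 5 (gather 4 clay): clay=4 pulley=3 tin=2
After 6 (craft window): clay=1 tin=2 window=4

Answer: clay=1 tin=2 window=4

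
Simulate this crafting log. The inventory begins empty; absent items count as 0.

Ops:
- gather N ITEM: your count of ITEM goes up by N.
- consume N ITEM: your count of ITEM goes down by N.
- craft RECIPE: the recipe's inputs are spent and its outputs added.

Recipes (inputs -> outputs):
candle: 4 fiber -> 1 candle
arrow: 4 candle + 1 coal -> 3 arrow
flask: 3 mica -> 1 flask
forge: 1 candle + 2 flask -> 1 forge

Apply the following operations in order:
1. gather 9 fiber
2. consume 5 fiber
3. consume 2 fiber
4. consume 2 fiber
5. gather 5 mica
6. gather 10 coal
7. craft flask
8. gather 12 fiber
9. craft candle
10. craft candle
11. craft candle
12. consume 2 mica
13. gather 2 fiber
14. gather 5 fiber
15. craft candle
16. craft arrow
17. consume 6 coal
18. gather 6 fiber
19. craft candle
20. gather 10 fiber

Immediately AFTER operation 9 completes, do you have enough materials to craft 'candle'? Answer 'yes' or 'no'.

After 1 (gather 9 fiber): fiber=9
After 2 (consume 5 fiber): fiber=4
After 3 (consume 2 fiber): fiber=2
After 4 (consume 2 fiber): (empty)
After 5 (gather 5 mica): mica=5
After 6 (gather 10 coal): coal=10 mica=5
After 7 (craft flask): coal=10 flask=1 mica=2
After 8 (gather 12 fiber): coal=10 fiber=12 flask=1 mica=2
After 9 (craft candle): candle=1 coal=10 fiber=8 flask=1 mica=2

Answer: yes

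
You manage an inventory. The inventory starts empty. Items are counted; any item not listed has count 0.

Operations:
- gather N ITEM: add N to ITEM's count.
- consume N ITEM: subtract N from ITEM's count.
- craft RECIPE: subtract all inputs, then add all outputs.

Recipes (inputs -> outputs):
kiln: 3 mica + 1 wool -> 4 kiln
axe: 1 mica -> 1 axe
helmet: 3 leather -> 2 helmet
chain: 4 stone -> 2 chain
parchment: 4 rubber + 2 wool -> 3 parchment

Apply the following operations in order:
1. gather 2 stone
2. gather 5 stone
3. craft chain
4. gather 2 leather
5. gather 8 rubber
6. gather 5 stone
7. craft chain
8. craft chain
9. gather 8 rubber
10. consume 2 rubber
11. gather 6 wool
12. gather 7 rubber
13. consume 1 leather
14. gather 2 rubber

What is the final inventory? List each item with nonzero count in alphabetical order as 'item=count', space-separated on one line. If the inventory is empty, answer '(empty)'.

After 1 (gather 2 stone): stone=2
After 2 (gather 5 stone): stone=7
After 3 (craft chain): chain=2 stone=3
After 4 (gather 2 leather): chain=2 leather=2 stone=3
After 5 (gather 8 rubber): chain=2 leather=2 rubber=8 stone=3
After 6 (gather 5 stone): chain=2 leather=2 rubber=8 stone=8
After 7 (craft chain): chain=4 leather=2 rubber=8 stone=4
After 8 (craft chain): chain=6 leather=2 rubber=8
After 9 (gather 8 rubber): chain=6 leather=2 rubber=16
After 10 (consume 2 rubber): chain=6 leather=2 rubber=14
After 11 (gather 6 wool): chain=6 leather=2 rubber=14 wool=6
After 12 (gather 7 rubber): chain=6 leather=2 rubber=21 wool=6
After 13 (consume 1 leather): chain=6 leather=1 rubber=21 wool=6
After 14 (gather 2 rubber): chain=6 leather=1 rubber=23 wool=6

Answer: chain=6 leather=1 rubber=23 wool=6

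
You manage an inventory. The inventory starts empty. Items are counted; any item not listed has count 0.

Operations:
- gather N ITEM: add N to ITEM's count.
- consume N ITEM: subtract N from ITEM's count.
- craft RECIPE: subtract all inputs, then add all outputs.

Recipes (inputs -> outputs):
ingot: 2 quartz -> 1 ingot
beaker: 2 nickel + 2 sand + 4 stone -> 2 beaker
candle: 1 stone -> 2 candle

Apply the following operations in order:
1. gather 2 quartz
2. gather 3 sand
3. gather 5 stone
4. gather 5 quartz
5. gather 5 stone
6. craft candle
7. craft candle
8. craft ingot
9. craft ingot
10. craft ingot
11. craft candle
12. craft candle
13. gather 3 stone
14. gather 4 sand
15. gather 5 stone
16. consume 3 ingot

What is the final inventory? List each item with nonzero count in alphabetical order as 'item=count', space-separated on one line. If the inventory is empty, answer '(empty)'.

Answer: candle=8 quartz=1 sand=7 stone=14

Derivation:
After 1 (gather 2 quartz): quartz=2
After 2 (gather 3 sand): quartz=2 sand=3
After 3 (gather 5 stone): quartz=2 sand=3 stone=5
After 4 (gather 5 quartz): quartz=7 sand=3 stone=5
After 5 (gather 5 stone): quartz=7 sand=3 stone=10
After 6 (craft candle): candle=2 quartz=7 sand=3 stone=9
After 7 (craft candle): candle=4 quartz=7 sand=3 stone=8
After 8 (craft ingot): candle=4 ingot=1 quartz=5 sand=3 stone=8
After 9 (craft ingot): candle=4 ingot=2 quartz=3 sand=3 stone=8
After 10 (craft ingot): candle=4 ingot=3 quartz=1 sand=3 stone=8
After 11 (craft candle): candle=6 ingot=3 quartz=1 sand=3 stone=7
After 12 (craft candle): candle=8 ingot=3 quartz=1 sand=3 stone=6
After 13 (gather 3 stone): candle=8 ingot=3 quartz=1 sand=3 stone=9
After 14 (gather 4 sand): candle=8 ingot=3 quartz=1 sand=7 stone=9
After 15 (gather 5 stone): candle=8 ingot=3 quartz=1 sand=7 stone=14
After 16 (consume 3 ingot): candle=8 quartz=1 sand=7 stone=14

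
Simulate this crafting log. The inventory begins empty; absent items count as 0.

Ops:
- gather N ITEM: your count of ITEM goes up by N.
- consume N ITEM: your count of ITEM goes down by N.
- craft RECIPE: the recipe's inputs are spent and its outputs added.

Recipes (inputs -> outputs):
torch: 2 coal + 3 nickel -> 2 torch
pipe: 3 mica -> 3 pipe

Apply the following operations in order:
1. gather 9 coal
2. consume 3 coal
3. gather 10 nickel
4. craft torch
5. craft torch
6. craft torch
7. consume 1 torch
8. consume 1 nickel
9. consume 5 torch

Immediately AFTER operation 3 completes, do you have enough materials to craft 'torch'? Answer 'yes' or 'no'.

Answer: yes

Derivation:
After 1 (gather 9 coal): coal=9
After 2 (consume 3 coal): coal=6
After 3 (gather 10 nickel): coal=6 nickel=10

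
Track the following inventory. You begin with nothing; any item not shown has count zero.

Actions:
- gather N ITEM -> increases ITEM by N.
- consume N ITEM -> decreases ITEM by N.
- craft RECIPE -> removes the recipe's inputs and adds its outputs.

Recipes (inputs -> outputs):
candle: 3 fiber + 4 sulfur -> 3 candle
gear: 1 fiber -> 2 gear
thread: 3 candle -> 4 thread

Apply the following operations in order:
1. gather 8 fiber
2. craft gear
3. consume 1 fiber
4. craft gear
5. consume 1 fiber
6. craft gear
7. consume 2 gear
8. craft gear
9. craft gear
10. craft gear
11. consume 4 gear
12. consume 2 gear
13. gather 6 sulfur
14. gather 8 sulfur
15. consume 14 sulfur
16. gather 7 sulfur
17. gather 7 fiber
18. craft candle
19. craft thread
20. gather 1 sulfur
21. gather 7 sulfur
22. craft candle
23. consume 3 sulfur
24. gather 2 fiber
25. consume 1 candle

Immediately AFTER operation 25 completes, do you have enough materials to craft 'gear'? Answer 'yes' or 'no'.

After 1 (gather 8 fiber): fiber=8
After 2 (craft gear): fiber=7 gear=2
After 3 (consume 1 fiber): fiber=6 gear=2
After 4 (craft gear): fiber=5 gear=4
After 5 (consume 1 fiber): fiber=4 gear=4
After 6 (craft gear): fiber=3 gear=6
After 7 (consume 2 gear): fiber=3 gear=4
After 8 (craft gear): fiber=2 gear=6
After 9 (craft gear): fiber=1 gear=8
After 10 (craft gear): gear=10
After 11 (consume 4 gear): gear=6
After 12 (consume 2 gear): gear=4
After 13 (gather 6 sulfur): gear=4 sulfur=6
After 14 (gather 8 sulfur): gear=4 sulfur=14
After 15 (consume 14 sulfur): gear=4
After 16 (gather 7 sulfur): gear=4 sulfur=7
After 17 (gather 7 fiber): fiber=7 gear=4 sulfur=7
After 18 (craft candle): candle=3 fiber=4 gear=4 sulfur=3
After 19 (craft thread): fiber=4 gear=4 sulfur=3 thread=4
After 20 (gather 1 sulfur): fiber=4 gear=4 sulfur=4 thread=4
After 21 (gather 7 sulfur): fiber=4 gear=4 sulfur=11 thread=4
After 22 (craft candle): candle=3 fiber=1 gear=4 sulfur=7 thread=4
After 23 (consume 3 sulfur): candle=3 fiber=1 gear=4 sulfur=4 thread=4
After 24 (gather 2 fiber): candle=3 fiber=3 gear=4 sulfur=4 thread=4
After 25 (consume 1 candle): candle=2 fiber=3 gear=4 sulfur=4 thread=4

Answer: yes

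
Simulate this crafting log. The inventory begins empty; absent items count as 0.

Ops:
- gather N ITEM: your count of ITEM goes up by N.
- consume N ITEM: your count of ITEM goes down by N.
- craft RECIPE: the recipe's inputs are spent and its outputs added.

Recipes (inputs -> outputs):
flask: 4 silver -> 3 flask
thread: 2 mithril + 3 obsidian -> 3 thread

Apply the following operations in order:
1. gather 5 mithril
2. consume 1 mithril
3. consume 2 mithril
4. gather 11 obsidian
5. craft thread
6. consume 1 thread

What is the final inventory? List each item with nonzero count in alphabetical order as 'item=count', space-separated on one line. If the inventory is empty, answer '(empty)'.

Answer: obsidian=8 thread=2

Derivation:
After 1 (gather 5 mithril): mithril=5
After 2 (consume 1 mithril): mithril=4
After 3 (consume 2 mithril): mithril=2
After 4 (gather 11 obsidian): mithril=2 obsidian=11
After 5 (craft thread): obsidian=8 thread=3
After 6 (consume 1 thread): obsidian=8 thread=2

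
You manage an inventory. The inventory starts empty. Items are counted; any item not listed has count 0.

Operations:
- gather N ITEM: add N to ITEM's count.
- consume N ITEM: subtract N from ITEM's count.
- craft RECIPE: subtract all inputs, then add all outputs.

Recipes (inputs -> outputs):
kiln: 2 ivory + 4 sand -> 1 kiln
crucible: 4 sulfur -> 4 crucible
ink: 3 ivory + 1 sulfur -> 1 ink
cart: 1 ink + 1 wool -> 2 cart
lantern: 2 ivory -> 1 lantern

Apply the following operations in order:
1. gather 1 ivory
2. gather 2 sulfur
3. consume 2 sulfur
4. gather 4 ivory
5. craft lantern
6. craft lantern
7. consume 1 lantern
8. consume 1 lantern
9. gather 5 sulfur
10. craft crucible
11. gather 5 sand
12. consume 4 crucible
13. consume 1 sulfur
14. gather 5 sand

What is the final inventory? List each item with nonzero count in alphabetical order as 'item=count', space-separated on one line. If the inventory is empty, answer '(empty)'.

Answer: ivory=1 sand=10

Derivation:
After 1 (gather 1 ivory): ivory=1
After 2 (gather 2 sulfur): ivory=1 sulfur=2
After 3 (consume 2 sulfur): ivory=1
After 4 (gather 4 ivory): ivory=5
After 5 (craft lantern): ivory=3 lantern=1
After 6 (craft lantern): ivory=1 lantern=2
After 7 (consume 1 lantern): ivory=1 lantern=1
After 8 (consume 1 lantern): ivory=1
After 9 (gather 5 sulfur): ivory=1 sulfur=5
After 10 (craft crucible): crucible=4 ivory=1 sulfur=1
After 11 (gather 5 sand): crucible=4 ivory=1 sand=5 sulfur=1
After 12 (consume 4 crucible): ivory=1 sand=5 sulfur=1
After 13 (consume 1 sulfur): ivory=1 sand=5
After 14 (gather 5 sand): ivory=1 sand=10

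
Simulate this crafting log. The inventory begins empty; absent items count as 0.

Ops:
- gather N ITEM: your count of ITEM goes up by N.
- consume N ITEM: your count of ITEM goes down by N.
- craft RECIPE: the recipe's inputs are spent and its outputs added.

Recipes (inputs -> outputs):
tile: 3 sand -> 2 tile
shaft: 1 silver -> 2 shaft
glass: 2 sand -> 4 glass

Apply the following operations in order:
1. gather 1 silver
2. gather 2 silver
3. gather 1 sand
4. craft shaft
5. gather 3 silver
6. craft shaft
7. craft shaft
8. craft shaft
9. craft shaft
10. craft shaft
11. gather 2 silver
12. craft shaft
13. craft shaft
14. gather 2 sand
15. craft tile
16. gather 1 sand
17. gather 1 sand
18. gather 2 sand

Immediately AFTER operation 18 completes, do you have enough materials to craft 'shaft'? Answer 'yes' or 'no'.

After 1 (gather 1 silver): silver=1
After 2 (gather 2 silver): silver=3
After 3 (gather 1 sand): sand=1 silver=3
After 4 (craft shaft): sand=1 shaft=2 silver=2
After 5 (gather 3 silver): sand=1 shaft=2 silver=5
After 6 (craft shaft): sand=1 shaft=4 silver=4
After 7 (craft shaft): sand=1 shaft=6 silver=3
After 8 (craft shaft): sand=1 shaft=8 silver=2
After 9 (craft shaft): sand=1 shaft=10 silver=1
After 10 (craft shaft): sand=1 shaft=12
After 11 (gather 2 silver): sand=1 shaft=12 silver=2
After 12 (craft shaft): sand=1 shaft=14 silver=1
After 13 (craft shaft): sand=1 shaft=16
After 14 (gather 2 sand): sand=3 shaft=16
After 15 (craft tile): shaft=16 tile=2
After 16 (gather 1 sand): sand=1 shaft=16 tile=2
After 17 (gather 1 sand): sand=2 shaft=16 tile=2
After 18 (gather 2 sand): sand=4 shaft=16 tile=2

Answer: no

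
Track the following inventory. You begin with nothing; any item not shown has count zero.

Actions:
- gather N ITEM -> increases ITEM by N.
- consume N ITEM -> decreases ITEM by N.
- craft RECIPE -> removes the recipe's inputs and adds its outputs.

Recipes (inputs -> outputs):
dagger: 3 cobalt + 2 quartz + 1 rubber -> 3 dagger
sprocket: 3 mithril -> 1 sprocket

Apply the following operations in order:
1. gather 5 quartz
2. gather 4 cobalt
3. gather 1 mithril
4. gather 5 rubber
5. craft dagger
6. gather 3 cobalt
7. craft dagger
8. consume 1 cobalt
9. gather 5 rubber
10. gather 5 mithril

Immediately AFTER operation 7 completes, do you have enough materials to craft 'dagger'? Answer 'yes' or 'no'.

Answer: no

Derivation:
After 1 (gather 5 quartz): quartz=5
After 2 (gather 4 cobalt): cobalt=4 quartz=5
After 3 (gather 1 mithril): cobalt=4 mithril=1 quartz=5
After 4 (gather 5 rubber): cobalt=4 mithril=1 quartz=5 rubber=5
After 5 (craft dagger): cobalt=1 dagger=3 mithril=1 quartz=3 rubber=4
After 6 (gather 3 cobalt): cobalt=4 dagger=3 mithril=1 quartz=3 rubber=4
After 7 (craft dagger): cobalt=1 dagger=6 mithril=1 quartz=1 rubber=3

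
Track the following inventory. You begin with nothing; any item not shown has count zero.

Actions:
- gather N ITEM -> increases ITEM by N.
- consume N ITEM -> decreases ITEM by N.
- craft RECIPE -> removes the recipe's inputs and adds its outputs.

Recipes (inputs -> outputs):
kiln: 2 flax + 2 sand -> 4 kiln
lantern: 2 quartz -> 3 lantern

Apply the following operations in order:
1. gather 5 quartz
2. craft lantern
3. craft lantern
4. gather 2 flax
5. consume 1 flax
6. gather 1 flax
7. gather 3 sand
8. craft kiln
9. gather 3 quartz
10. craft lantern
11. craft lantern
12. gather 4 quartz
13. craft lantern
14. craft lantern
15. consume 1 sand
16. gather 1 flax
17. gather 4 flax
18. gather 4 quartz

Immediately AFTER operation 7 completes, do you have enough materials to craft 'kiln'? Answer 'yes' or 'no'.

After 1 (gather 5 quartz): quartz=5
After 2 (craft lantern): lantern=3 quartz=3
After 3 (craft lantern): lantern=6 quartz=1
After 4 (gather 2 flax): flax=2 lantern=6 quartz=1
After 5 (consume 1 flax): flax=1 lantern=6 quartz=1
After 6 (gather 1 flax): flax=2 lantern=6 quartz=1
After 7 (gather 3 sand): flax=2 lantern=6 quartz=1 sand=3

Answer: yes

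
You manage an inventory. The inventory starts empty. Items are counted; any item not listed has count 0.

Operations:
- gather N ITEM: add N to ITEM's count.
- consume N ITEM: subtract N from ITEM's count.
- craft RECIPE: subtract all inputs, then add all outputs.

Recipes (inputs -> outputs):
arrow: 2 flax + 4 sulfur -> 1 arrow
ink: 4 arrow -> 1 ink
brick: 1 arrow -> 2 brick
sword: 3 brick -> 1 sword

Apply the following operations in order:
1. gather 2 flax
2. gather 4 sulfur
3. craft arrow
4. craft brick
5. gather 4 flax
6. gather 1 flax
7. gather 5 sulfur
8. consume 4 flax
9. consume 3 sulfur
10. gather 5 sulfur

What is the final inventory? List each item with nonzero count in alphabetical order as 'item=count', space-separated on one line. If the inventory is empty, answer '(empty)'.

Answer: brick=2 flax=1 sulfur=7

Derivation:
After 1 (gather 2 flax): flax=2
After 2 (gather 4 sulfur): flax=2 sulfur=4
After 3 (craft arrow): arrow=1
After 4 (craft brick): brick=2
After 5 (gather 4 flax): brick=2 flax=4
After 6 (gather 1 flax): brick=2 flax=5
After 7 (gather 5 sulfur): brick=2 flax=5 sulfur=5
After 8 (consume 4 flax): brick=2 flax=1 sulfur=5
After 9 (consume 3 sulfur): brick=2 flax=1 sulfur=2
After 10 (gather 5 sulfur): brick=2 flax=1 sulfur=7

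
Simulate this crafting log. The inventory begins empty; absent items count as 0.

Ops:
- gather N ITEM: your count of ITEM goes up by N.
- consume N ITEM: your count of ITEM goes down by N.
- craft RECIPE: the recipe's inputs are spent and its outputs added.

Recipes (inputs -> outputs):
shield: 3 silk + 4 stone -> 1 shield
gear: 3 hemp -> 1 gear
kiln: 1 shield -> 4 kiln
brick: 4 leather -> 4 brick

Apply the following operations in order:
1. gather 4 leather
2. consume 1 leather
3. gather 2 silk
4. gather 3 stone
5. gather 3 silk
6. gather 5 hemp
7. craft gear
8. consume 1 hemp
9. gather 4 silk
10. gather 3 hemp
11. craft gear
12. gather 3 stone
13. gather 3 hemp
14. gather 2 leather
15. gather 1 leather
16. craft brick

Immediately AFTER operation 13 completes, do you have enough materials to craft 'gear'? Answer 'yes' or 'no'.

Answer: yes

Derivation:
After 1 (gather 4 leather): leather=4
After 2 (consume 1 leather): leather=3
After 3 (gather 2 silk): leather=3 silk=2
After 4 (gather 3 stone): leather=3 silk=2 stone=3
After 5 (gather 3 silk): leather=3 silk=5 stone=3
After 6 (gather 5 hemp): hemp=5 leather=3 silk=5 stone=3
After 7 (craft gear): gear=1 hemp=2 leather=3 silk=5 stone=3
After 8 (consume 1 hemp): gear=1 hemp=1 leather=3 silk=5 stone=3
After 9 (gather 4 silk): gear=1 hemp=1 leather=3 silk=9 stone=3
After 10 (gather 3 hemp): gear=1 hemp=4 leather=3 silk=9 stone=3
After 11 (craft gear): gear=2 hemp=1 leather=3 silk=9 stone=3
After 12 (gather 3 stone): gear=2 hemp=1 leather=3 silk=9 stone=6
After 13 (gather 3 hemp): gear=2 hemp=4 leather=3 silk=9 stone=6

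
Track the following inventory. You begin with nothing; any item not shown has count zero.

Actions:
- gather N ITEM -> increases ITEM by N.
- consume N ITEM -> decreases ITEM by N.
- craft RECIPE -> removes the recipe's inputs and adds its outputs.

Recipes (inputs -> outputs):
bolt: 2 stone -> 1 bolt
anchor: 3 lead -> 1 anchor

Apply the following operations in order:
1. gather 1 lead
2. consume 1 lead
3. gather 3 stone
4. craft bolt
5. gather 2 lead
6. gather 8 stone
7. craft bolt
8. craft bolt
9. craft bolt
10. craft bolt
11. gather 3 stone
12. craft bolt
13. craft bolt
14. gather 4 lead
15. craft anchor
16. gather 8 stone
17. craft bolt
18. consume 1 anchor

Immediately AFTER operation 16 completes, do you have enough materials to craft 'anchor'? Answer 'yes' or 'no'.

Answer: yes

Derivation:
After 1 (gather 1 lead): lead=1
After 2 (consume 1 lead): (empty)
After 3 (gather 3 stone): stone=3
After 4 (craft bolt): bolt=1 stone=1
After 5 (gather 2 lead): bolt=1 lead=2 stone=1
After 6 (gather 8 stone): bolt=1 lead=2 stone=9
After 7 (craft bolt): bolt=2 lead=2 stone=7
After 8 (craft bolt): bolt=3 lead=2 stone=5
After 9 (craft bolt): bolt=4 lead=2 stone=3
After 10 (craft bolt): bolt=5 lead=2 stone=1
After 11 (gather 3 stone): bolt=5 lead=2 stone=4
After 12 (craft bolt): bolt=6 lead=2 stone=2
After 13 (craft bolt): bolt=7 lead=2
After 14 (gather 4 lead): bolt=7 lead=6
After 15 (craft anchor): anchor=1 bolt=7 lead=3
After 16 (gather 8 stone): anchor=1 bolt=7 lead=3 stone=8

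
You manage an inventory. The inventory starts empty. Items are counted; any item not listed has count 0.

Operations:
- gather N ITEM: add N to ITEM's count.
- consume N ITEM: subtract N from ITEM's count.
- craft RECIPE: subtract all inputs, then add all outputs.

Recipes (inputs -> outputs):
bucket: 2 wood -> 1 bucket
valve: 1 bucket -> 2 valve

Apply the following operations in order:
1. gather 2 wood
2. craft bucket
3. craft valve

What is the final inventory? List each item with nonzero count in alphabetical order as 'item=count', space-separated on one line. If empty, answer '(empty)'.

Answer: valve=2

Derivation:
After 1 (gather 2 wood): wood=2
After 2 (craft bucket): bucket=1
After 3 (craft valve): valve=2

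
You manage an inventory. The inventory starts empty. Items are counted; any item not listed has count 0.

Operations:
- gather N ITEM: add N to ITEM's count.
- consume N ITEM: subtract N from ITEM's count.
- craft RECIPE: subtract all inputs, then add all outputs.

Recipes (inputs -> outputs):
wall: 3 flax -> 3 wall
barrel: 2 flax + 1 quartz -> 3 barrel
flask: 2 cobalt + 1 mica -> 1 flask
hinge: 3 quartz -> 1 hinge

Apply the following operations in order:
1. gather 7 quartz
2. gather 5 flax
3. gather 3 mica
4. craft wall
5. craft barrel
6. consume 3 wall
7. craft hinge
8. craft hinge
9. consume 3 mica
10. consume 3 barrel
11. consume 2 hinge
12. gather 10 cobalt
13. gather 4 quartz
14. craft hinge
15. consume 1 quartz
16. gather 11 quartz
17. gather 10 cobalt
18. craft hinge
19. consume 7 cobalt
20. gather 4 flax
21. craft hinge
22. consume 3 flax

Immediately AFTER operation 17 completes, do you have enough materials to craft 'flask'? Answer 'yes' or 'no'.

After 1 (gather 7 quartz): quartz=7
After 2 (gather 5 flax): flax=5 quartz=7
After 3 (gather 3 mica): flax=5 mica=3 quartz=7
After 4 (craft wall): flax=2 mica=3 quartz=7 wall=3
After 5 (craft barrel): barrel=3 mica=3 quartz=6 wall=3
After 6 (consume 3 wall): barrel=3 mica=3 quartz=6
After 7 (craft hinge): barrel=3 hinge=1 mica=3 quartz=3
After 8 (craft hinge): barrel=3 hinge=2 mica=3
After 9 (consume 3 mica): barrel=3 hinge=2
After 10 (consume 3 barrel): hinge=2
After 11 (consume 2 hinge): (empty)
After 12 (gather 10 cobalt): cobalt=10
After 13 (gather 4 quartz): cobalt=10 quartz=4
After 14 (craft hinge): cobalt=10 hinge=1 quartz=1
After 15 (consume 1 quartz): cobalt=10 hinge=1
After 16 (gather 11 quartz): cobalt=10 hinge=1 quartz=11
After 17 (gather 10 cobalt): cobalt=20 hinge=1 quartz=11

Answer: no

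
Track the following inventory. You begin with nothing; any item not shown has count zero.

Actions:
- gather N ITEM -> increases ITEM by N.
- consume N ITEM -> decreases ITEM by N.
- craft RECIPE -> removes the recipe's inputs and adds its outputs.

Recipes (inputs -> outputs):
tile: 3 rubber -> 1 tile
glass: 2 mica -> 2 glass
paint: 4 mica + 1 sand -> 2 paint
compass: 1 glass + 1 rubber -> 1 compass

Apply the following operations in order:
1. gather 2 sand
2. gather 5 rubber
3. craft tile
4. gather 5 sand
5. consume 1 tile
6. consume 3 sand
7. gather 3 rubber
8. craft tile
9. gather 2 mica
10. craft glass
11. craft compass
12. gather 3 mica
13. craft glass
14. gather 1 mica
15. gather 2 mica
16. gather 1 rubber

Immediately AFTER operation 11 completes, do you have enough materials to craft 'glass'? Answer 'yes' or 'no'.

After 1 (gather 2 sand): sand=2
After 2 (gather 5 rubber): rubber=5 sand=2
After 3 (craft tile): rubber=2 sand=2 tile=1
After 4 (gather 5 sand): rubber=2 sand=7 tile=1
After 5 (consume 1 tile): rubber=2 sand=7
After 6 (consume 3 sand): rubber=2 sand=4
After 7 (gather 3 rubber): rubber=5 sand=4
After 8 (craft tile): rubber=2 sand=4 tile=1
After 9 (gather 2 mica): mica=2 rubber=2 sand=4 tile=1
After 10 (craft glass): glass=2 rubber=2 sand=4 tile=1
After 11 (craft compass): compass=1 glass=1 rubber=1 sand=4 tile=1

Answer: no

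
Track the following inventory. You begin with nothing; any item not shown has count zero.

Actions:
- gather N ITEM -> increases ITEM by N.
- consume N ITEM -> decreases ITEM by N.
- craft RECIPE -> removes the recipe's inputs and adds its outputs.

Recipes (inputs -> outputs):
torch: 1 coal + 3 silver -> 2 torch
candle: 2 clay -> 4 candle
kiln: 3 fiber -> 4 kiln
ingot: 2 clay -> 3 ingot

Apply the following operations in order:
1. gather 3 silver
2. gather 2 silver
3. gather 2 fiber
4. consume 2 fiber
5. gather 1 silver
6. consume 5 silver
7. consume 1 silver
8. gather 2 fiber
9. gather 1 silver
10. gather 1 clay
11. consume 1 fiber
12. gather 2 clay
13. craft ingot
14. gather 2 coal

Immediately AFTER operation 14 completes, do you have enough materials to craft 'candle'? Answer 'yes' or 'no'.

After 1 (gather 3 silver): silver=3
After 2 (gather 2 silver): silver=5
After 3 (gather 2 fiber): fiber=2 silver=5
After 4 (consume 2 fiber): silver=5
After 5 (gather 1 silver): silver=6
After 6 (consume 5 silver): silver=1
After 7 (consume 1 silver): (empty)
After 8 (gather 2 fiber): fiber=2
After 9 (gather 1 silver): fiber=2 silver=1
After 10 (gather 1 clay): clay=1 fiber=2 silver=1
After 11 (consume 1 fiber): clay=1 fiber=1 silver=1
After 12 (gather 2 clay): clay=3 fiber=1 silver=1
After 13 (craft ingot): clay=1 fiber=1 ingot=3 silver=1
After 14 (gather 2 coal): clay=1 coal=2 fiber=1 ingot=3 silver=1

Answer: no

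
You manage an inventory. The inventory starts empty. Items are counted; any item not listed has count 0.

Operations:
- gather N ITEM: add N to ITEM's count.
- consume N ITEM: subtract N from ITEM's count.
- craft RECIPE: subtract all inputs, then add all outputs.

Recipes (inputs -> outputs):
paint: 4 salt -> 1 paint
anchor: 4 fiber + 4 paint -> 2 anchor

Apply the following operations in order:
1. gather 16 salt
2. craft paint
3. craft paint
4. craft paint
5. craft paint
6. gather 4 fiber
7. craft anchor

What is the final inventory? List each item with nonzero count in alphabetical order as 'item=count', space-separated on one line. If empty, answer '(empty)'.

Answer: anchor=2

Derivation:
After 1 (gather 16 salt): salt=16
After 2 (craft paint): paint=1 salt=12
After 3 (craft paint): paint=2 salt=8
After 4 (craft paint): paint=3 salt=4
After 5 (craft paint): paint=4
After 6 (gather 4 fiber): fiber=4 paint=4
After 7 (craft anchor): anchor=2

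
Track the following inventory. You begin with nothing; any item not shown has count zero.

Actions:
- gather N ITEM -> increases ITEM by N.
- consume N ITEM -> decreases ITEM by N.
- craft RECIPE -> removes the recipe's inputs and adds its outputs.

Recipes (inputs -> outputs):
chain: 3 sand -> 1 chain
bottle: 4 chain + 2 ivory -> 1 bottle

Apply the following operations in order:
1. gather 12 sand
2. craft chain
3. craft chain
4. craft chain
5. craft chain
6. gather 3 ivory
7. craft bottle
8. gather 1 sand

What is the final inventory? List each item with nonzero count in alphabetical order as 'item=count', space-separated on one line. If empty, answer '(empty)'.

Answer: bottle=1 ivory=1 sand=1

Derivation:
After 1 (gather 12 sand): sand=12
After 2 (craft chain): chain=1 sand=9
After 3 (craft chain): chain=2 sand=6
After 4 (craft chain): chain=3 sand=3
After 5 (craft chain): chain=4
After 6 (gather 3 ivory): chain=4 ivory=3
After 7 (craft bottle): bottle=1 ivory=1
After 8 (gather 1 sand): bottle=1 ivory=1 sand=1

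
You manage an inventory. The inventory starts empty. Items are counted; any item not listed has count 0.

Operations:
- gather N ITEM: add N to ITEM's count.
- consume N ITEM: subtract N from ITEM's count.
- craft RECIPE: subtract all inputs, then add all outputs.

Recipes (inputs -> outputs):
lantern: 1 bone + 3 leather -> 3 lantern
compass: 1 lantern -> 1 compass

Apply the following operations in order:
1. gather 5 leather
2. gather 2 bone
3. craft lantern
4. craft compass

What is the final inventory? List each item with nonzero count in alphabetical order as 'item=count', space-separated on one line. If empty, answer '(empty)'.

Answer: bone=1 compass=1 lantern=2 leather=2

Derivation:
After 1 (gather 5 leather): leather=5
After 2 (gather 2 bone): bone=2 leather=5
After 3 (craft lantern): bone=1 lantern=3 leather=2
After 4 (craft compass): bone=1 compass=1 lantern=2 leather=2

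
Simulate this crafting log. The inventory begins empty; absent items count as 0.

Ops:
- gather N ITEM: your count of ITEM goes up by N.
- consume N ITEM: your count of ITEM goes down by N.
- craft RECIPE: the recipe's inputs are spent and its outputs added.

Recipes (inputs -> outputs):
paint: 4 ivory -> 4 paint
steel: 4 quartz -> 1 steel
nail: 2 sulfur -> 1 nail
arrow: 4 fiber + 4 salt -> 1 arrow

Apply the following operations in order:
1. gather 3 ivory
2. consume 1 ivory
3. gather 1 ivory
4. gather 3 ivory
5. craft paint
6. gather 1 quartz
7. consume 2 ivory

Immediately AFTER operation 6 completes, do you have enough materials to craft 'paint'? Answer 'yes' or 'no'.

Answer: no

Derivation:
After 1 (gather 3 ivory): ivory=3
After 2 (consume 1 ivory): ivory=2
After 3 (gather 1 ivory): ivory=3
After 4 (gather 3 ivory): ivory=6
After 5 (craft paint): ivory=2 paint=4
After 6 (gather 1 quartz): ivory=2 paint=4 quartz=1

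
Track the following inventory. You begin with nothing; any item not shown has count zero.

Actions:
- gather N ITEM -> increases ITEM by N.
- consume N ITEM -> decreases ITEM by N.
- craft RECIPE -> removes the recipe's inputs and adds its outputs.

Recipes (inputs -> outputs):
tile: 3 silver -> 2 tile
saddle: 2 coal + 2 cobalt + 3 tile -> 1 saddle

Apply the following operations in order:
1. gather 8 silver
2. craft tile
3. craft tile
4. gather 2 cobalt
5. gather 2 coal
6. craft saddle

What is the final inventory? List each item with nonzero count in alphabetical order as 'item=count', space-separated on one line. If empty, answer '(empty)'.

Answer: saddle=1 silver=2 tile=1

Derivation:
After 1 (gather 8 silver): silver=8
After 2 (craft tile): silver=5 tile=2
After 3 (craft tile): silver=2 tile=4
After 4 (gather 2 cobalt): cobalt=2 silver=2 tile=4
After 5 (gather 2 coal): coal=2 cobalt=2 silver=2 tile=4
After 6 (craft saddle): saddle=1 silver=2 tile=1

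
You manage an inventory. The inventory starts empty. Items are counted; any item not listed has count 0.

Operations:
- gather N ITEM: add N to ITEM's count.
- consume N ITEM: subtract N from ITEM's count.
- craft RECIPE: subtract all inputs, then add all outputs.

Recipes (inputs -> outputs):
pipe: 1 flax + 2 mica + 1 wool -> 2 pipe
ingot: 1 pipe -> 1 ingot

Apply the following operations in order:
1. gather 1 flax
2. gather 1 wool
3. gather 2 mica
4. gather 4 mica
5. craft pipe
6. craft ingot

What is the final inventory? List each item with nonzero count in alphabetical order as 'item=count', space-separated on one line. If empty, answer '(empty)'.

Answer: ingot=1 mica=4 pipe=1

Derivation:
After 1 (gather 1 flax): flax=1
After 2 (gather 1 wool): flax=1 wool=1
After 3 (gather 2 mica): flax=1 mica=2 wool=1
After 4 (gather 4 mica): flax=1 mica=6 wool=1
After 5 (craft pipe): mica=4 pipe=2
After 6 (craft ingot): ingot=1 mica=4 pipe=1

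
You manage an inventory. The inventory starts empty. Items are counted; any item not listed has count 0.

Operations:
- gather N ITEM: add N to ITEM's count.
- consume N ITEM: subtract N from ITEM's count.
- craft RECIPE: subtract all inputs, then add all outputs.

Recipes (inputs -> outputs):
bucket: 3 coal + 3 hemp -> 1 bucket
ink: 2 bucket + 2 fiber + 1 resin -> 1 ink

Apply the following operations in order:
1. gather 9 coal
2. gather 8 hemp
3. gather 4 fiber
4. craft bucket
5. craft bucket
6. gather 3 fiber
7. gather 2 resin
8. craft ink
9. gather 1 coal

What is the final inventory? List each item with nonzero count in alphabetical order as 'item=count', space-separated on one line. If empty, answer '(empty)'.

After 1 (gather 9 coal): coal=9
After 2 (gather 8 hemp): coal=9 hemp=8
After 3 (gather 4 fiber): coal=9 fiber=4 hemp=8
After 4 (craft bucket): bucket=1 coal=6 fiber=4 hemp=5
After 5 (craft bucket): bucket=2 coal=3 fiber=4 hemp=2
After 6 (gather 3 fiber): bucket=2 coal=3 fiber=7 hemp=2
After 7 (gather 2 resin): bucket=2 coal=3 fiber=7 hemp=2 resin=2
After 8 (craft ink): coal=3 fiber=5 hemp=2 ink=1 resin=1
After 9 (gather 1 coal): coal=4 fiber=5 hemp=2 ink=1 resin=1

Answer: coal=4 fiber=5 hemp=2 ink=1 resin=1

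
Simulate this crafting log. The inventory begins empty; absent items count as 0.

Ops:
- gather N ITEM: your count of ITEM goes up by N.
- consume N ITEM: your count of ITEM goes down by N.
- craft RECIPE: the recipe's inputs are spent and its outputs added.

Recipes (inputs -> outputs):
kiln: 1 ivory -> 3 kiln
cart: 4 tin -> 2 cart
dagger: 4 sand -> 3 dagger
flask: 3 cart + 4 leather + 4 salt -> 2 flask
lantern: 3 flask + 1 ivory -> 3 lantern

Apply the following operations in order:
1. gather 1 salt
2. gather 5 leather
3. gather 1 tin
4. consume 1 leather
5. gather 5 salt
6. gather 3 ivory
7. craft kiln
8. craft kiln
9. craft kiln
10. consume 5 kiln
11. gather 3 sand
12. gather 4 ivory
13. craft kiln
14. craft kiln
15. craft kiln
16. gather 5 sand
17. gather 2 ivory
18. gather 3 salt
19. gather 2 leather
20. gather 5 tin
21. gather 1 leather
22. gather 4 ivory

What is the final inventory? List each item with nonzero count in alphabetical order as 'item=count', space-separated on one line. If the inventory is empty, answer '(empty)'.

Answer: ivory=7 kiln=13 leather=7 salt=9 sand=8 tin=6

Derivation:
After 1 (gather 1 salt): salt=1
After 2 (gather 5 leather): leather=5 salt=1
After 3 (gather 1 tin): leather=5 salt=1 tin=1
After 4 (consume 1 leather): leather=4 salt=1 tin=1
After 5 (gather 5 salt): leather=4 salt=6 tin=1
After 6 (gather 3 ivory): ivory=3 leather=4 salt=6 tin=1
After 7 (craft kiln): ivory=2 kiln=3 leather=4 salt=6 tin=1
After 8 (craft kiln): ivory=1 kiln=6 leather=4 salt=6 tin=1
After 9 (craft kiln): kiln=9 leather=4 salt=6 tin=1
After 10 (consume 5 kiln): kiln=4 leather=4 salt=6 tin=1
After 11 (gather 3 sand): kiln=4 leather=4 salt=6 sand=3 tin=1
After 12 (gather 4 ivory): ivory=4 kiln=4 leather=4 salt=6 sand=3 tin=1
After 13 (craft kiln): ivory=3 kiln=7 leather=4 salt=6 sand=3 tin=1
After 14 (craft kiln): ivory=2 kiln=10 leather=4 salt=6 sand=3 tin=1
After 15 (craft kiln): ivory=1 kiln=13 leather=4 salt=6 sand=3 tin=1
After 16 (gather 5 sand): ivory=1 kiln=13 leather=4 salt=6 sand=8 tin=1
After 17 (gather 2 ivory): ivory=3 kiln=13 leather=4 salt=6 sand=8 tin=1
After 18 (gather 3 salt): ivory=3 kiln=13 leather=4 salt=9 sand=8 tin=1
After 19 (gather 2 leather): ivory=3 kiln=13 leather=6 salt=9 sand=8 tin=1
After 20 (gather 5 tin): ivory=3 kiln=13 leather=6 salt=9 sand=8 tin=6
After 21 (gather 1 leather): ivory=3 kiln=13 leather=7 salt=9 sand=8 tin=6
After 22 (gather 4 ivory): ivory=7 kiln=13 leather=7 salt=9 sand=8 tin=6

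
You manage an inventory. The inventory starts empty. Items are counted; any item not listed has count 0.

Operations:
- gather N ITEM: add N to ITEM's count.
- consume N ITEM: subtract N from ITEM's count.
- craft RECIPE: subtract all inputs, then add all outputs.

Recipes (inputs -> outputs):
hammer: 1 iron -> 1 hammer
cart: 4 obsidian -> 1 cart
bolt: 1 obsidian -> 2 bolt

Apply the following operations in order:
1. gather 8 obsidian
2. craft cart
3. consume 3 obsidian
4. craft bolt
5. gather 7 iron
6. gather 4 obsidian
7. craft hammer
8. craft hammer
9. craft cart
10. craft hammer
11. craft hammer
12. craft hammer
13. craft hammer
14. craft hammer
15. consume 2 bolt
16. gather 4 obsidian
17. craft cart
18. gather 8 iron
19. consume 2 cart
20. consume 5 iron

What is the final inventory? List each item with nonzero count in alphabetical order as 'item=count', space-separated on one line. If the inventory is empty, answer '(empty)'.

Answer: cart=1 hammer=7 iron=3

Derivation:
After 1 (gather 8 obsidian): obsidian=8
After 2 (craft cart): cart=1 obsidian=4
After 3 (consume 3 obsidian): cart=1 obsidian=1
After 4 (craft bolt): bolt=2 cart=1
After 5 (gather 7 iron): bolt=2 cart=1 iron=7
After 6 (gather 4 obsidian): bolt=2 cart=1 iron=7 obsidian=4
After 7 (craft hammer): bolt=2 cart=1 hammer=1 iron=6 obsidian=4
After 8 (craft hammer): bolt=2 cart=1 hammer=2 iron=5 obsidian=4
After 9 (craft cart): bolt=2 cart=2 hammer=2 iron=5
After 10 (craft hammer): bolt=2 cart=2 hammer=3 iron=4
After 11 (craft hammer): bolt=2 cart=2 hammer=4 iron=3
After 12 (craft hammer): bolt=2 cart=2 hammer=5 iron=2
After 13 (craft hammer): bolt=2 cart=2 hammer=6 iron=1
After 14 (craft hammer): bolt=2 cart=2 hammer=7
After 15 (consume 2 bolt): cart=2 hammer=7
After 16 (gather 4 obsidian): cart=2 hammer=7 obsidian=4
After 17 (craft cart): cart=3 hammer=7
After 18 (gather 8 iron): cart=3 hammer=7 iron=8
After 19 (consume 2 cart): cart=1 hammer=7 iron=8
After 20 (consume 5 iron): cart=1 hammer=7 iron=3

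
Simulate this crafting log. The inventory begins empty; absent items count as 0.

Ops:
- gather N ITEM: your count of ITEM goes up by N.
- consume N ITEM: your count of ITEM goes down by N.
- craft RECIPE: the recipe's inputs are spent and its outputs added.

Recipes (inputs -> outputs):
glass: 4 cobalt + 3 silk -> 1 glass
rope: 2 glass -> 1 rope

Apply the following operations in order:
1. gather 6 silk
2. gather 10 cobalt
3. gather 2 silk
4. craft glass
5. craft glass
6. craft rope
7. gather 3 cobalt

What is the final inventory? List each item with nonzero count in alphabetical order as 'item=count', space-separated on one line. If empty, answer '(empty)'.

After 1 (gather 6 silk): silk=6
After 2 (gather 10 cobalt): cobalt=10 silk=6
After 3 (gather 2 silk): cobalt=10 silk=8
After 4 (craft glass): cobalt=6 glass=1 silk=5
After 5 (craft glass): cobalt=2 glass=2 silk=2
After 6 (craft rope): cobalt=2 rope=1 silk=2
After 7 (gather 3 cobalt): cobalt=5 rope=1 silk=2

Answer: cobalt=5 rope=1 silk=2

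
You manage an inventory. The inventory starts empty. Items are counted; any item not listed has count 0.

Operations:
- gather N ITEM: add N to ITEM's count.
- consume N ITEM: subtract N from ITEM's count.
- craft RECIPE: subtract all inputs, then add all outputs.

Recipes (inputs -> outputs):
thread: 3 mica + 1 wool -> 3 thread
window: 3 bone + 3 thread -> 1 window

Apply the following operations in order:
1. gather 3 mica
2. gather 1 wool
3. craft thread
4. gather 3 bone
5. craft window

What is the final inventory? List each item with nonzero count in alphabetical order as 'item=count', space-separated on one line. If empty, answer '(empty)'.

After 1 (gather 3 mica): mica=3
After 2 (gather 1 wool): mica=3 wool=1
After 3 (craft thread): thread=3
After 4 (gather 3 bone): bone=3 thread=3
After 5 (craft window): window=1

Answer: window=1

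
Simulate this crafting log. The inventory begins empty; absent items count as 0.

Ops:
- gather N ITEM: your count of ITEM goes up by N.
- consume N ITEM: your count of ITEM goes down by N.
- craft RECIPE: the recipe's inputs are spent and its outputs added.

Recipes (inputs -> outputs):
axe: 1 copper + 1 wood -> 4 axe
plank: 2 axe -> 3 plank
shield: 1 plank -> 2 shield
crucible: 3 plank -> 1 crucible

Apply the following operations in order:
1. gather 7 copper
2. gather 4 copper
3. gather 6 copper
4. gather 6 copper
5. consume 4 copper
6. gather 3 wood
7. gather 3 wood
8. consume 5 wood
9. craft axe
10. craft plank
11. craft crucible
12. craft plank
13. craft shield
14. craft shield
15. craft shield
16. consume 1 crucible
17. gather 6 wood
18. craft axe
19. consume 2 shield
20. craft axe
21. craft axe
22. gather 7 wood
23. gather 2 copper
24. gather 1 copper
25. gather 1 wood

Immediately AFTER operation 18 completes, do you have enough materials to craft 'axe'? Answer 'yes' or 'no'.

After 1 (gather 7 copper): copper=7
After 2 (gather 4 copper): copper=11
After 3 (gather 6 copper): copper=17
After 4 (gather 6 copper): copper=23
After 5 (consume 4 copper): copper=19
After 6 (gather 3 wood): copper=19 wood=3
After 7 (gather 3 wood): copper=19 wood=6
After 8 (consume 5 wood): copper=19 wood=1
After 9 (craft axe): axe=4 copper=18
After 10 (craft plank): axe=2 copper=18 plank=3
After 11 (craft crucible): axe=2 copper=18 crucible=1
After 12 (craft plank): copper=18 crucible=1 plank=3
After 13 (craft shield): copper=18 crucible=1 plank=2 shield=2
After 14 (craft shield): copper=18 crucible=1 plank=1 shield=4
After 15 (craft shield): copper=18 crucible=1 shield=6
After 16 (consume 1 crucible): copper=18 shield=6
After 17 (gather 6 wood): copper=18 shield=6 wood=6
After 18 (craft axe): axe=4 copper=17 shield=6 wood=5

Answer: yes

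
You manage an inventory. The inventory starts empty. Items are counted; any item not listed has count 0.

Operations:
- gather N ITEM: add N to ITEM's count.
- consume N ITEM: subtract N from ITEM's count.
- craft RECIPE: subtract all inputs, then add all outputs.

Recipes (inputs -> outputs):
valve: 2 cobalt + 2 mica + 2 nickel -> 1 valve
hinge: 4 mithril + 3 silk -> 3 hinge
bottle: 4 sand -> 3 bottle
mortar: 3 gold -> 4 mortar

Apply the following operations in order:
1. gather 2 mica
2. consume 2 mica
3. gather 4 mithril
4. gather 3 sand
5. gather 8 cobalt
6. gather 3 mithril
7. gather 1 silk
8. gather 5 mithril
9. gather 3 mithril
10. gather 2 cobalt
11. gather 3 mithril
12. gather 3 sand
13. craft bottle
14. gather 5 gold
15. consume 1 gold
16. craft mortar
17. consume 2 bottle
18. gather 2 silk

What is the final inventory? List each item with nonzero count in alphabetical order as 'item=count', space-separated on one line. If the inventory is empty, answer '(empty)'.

After 1 (gather 2 mica): mica=2
After 2 (consume 2 mica): (empty)
After 3 (gather 4 mithril): mithril=4
After 4 (gather 3 sand): mithril=4 sand=3
After 5 (gather 8 cobalt): cobalt=8 mithril=4 sand=3
After 6 (gather 3 mithril): cobalt=8 mithril=7 sand=3
After 7 (gather 1 silk): cobalt=8 mithril=7 sand=3 silk=1
After 8 (gather 5 mithril): cobalt=8 mithril=12 sand=3 silk=1
After 9 (gather 3 mithril): cobalt=8 mithril=15 sand=3 silk=1
After 10 (gather 2 cobalt): cobalt=10 mithril=15 sand=3 silk=1
After 11 (gather 3 mithril): cobalt=10 mithril=18 sand=3 silk=1
After 12 (gather 3 sand): cobalt=10 mithril=18 sand=6 silk=1
After 13 (craft bottle): bottle=3 cobalt=10 mithril=18 sand=2 silk=1
After 14 (gather 5 gold): bottle=3 cobalt=10 gold=5 mithril=18 sand=2 silk=1
After 15 (consume 1 gold): bottle=3 cobalt=10 gold=4 mithril=18 sand=2 silk=1
After 16 (craft mortar): bottle=3 cobalt=10 gold=1 mithril=18 mortar=4 sand=2 silk=1
After 17 (consume 2 bottle): bottle=1 cobalt=10 gold=1 mithril=18 mortar=4 sand=2 silk=1
After 18 (gather 2 silk): bottle=1 cobalt=10 gold=1 mithril=18 mortar=4 sand=2 silk=3

Answer: bottle=1 cobalt=10 gold=1 mithril=18 mortar=4 sand=2 silk=3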